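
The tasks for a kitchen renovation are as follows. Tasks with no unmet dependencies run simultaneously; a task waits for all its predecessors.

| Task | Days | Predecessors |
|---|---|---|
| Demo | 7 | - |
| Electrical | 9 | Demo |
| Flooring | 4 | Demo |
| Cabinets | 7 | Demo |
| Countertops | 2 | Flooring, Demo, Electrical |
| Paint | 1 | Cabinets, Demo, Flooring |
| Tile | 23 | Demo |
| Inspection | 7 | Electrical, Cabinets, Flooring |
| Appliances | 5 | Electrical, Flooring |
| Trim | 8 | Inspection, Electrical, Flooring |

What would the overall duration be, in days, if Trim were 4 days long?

As given, the longest chain is Demo→Electrical→Inspection→Trim = 7+9+7+8 = 31, so the finish is 31 days.
Trim lies on that path, so at 4 days the path becomes 27 days.
Now Demo→Tile = 7+23 = 30 is longest, so the finish becomes 30 days.

30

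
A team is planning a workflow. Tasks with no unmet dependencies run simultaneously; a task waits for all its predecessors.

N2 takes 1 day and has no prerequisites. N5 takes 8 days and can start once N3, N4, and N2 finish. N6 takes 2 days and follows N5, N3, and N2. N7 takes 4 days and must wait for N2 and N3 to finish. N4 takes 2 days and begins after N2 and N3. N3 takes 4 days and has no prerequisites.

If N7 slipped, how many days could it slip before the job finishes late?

N3→N4→N5→N6 = 4+2+8+2 = 16 sets the makespan at 16 days.
The longest chain containing N7 totals 8 days.
Float = 16 − 8 = 8.

8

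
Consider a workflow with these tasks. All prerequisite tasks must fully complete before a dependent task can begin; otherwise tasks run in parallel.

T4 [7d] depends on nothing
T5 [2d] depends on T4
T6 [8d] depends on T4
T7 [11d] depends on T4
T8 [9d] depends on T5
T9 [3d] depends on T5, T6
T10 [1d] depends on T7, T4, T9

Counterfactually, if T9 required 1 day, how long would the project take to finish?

19

Actual critical path: T4→T6→T9→T10 = 7+8+3+1 = 19 ⇒ 19 days.
T9 lies on that path, so at 1 day the path becomes 17 days.
New critical path: T4→T7→T10 = 7+11+1 = 19 ⇒ 19 days.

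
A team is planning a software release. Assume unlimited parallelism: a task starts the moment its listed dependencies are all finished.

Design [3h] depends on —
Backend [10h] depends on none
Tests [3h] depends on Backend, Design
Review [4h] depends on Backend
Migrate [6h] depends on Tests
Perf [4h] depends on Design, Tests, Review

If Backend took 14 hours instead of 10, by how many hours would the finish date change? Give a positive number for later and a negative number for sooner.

The binding path is Backend→Tests→Migrate = 10+3+6 = 19; finish at 19 hours.
Backend lies on that path, so at 14 hours the path becomes 23 hours.
That remains the longest chain; total 23 hours.
Change in finish: 23 − 19 = +4 hours.

4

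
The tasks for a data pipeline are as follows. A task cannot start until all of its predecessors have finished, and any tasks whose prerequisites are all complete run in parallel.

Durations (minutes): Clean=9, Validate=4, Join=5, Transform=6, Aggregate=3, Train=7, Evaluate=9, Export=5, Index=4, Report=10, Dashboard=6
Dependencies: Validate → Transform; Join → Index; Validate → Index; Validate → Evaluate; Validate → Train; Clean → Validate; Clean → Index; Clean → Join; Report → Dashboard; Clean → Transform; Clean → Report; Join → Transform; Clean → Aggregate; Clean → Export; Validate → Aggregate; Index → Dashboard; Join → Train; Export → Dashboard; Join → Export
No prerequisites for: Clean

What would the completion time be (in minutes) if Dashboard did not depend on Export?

Before: longest chain Clean→Join→Export→Dashboard = 9+5+5+6 = 25, finish 25.
Dropping Export→Dashboard doesn't change Dashboard's earliest start (19); another predecessor still binds.
After: Clean→Report→Dashboard = 9+10+6 = 25 → 25 minutes.

25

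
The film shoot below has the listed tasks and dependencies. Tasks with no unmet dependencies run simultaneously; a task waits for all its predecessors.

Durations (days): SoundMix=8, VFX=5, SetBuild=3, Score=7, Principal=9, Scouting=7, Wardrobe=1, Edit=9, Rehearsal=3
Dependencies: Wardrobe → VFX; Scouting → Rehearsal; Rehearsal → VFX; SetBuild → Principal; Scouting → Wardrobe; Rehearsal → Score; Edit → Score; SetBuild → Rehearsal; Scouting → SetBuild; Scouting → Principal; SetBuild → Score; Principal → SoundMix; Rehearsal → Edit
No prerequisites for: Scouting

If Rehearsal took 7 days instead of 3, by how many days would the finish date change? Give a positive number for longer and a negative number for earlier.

4

Baseline: Scouting→SetBuild→Rehearsal→Edit→Score = 7+3+3+9+7 = 29 → 29 days.
Since Rehearsal is critical, the +4 change carries straight to that chain (now 33 days).
That remains the longest chain; total 33 days.
Change in finish: 33 − 29 = +4 days.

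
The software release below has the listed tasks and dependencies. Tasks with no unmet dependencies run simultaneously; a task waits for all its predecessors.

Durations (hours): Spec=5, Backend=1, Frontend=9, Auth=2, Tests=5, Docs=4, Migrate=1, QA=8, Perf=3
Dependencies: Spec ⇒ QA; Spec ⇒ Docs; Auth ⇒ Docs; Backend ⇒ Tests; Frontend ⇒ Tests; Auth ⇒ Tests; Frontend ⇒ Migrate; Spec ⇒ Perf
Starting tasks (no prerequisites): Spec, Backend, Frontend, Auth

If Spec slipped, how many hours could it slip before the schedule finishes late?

The longest chain is Frontend→Tests = 9+5 = 14; overall finish 14 hours.
Longest path through Spec: 13 hours (earliest finish 5, latest finish 6).
Float = 14 − 13 = 1.

1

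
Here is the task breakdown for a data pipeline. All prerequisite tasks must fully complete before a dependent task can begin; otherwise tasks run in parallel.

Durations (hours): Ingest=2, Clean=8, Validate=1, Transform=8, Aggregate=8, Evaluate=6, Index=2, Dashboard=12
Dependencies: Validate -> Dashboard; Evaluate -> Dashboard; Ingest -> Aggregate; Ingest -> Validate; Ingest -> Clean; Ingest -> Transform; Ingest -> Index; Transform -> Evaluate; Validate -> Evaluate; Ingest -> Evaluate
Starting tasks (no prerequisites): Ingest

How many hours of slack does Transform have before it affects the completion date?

0

Ingest→Transform→Evaluate→Dashboard = 2+8+6+12 = 28 sets the makespan at 28 hours.
Transform finishes as early as 10 and must finish by 10.
So Transform can slip 10 − 10 = 0 hours.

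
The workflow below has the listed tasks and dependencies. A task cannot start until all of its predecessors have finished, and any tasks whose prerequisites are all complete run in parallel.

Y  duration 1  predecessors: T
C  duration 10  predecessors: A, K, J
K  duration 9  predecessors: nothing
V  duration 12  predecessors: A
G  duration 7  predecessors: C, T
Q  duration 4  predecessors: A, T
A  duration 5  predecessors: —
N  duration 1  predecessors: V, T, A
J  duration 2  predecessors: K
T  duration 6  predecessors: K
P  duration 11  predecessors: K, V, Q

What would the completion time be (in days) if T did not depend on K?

28

With the dependency in place, K→T→Q→P = 9+6+4+11 = 30 sets the finish at 30 days.
Without K→T, T's earliest start moves from 9 to 0.
After: K→J→C→G = 9+2+10+7 = 28 → 28 days.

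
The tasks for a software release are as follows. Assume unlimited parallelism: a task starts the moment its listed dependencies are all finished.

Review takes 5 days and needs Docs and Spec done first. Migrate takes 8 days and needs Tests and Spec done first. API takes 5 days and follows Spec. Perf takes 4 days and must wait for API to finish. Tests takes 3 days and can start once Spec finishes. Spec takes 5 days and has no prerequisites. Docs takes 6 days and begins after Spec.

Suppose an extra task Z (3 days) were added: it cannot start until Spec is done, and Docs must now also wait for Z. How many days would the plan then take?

19

Originally the plan takes 16 days.
With Z inserted, Docs now waits for max(Spec, Z).
New critical path: Spec→Z→Docs→Review = 5+3+6+5 = 19 ⇒ 19 days.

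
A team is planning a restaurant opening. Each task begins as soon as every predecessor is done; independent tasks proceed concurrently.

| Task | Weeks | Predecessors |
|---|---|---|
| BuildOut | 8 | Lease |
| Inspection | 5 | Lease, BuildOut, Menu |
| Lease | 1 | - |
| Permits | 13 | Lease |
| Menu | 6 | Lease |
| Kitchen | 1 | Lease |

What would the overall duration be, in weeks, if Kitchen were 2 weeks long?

Actual critical path: Lease→Permits = 1+13 = 14 ⇒ 14 weeks.
The longest path through Kitchen is only 2 weeks, so Kitchen has float 12.
No other chain overtakes it, so the finish is 14 weeks.

14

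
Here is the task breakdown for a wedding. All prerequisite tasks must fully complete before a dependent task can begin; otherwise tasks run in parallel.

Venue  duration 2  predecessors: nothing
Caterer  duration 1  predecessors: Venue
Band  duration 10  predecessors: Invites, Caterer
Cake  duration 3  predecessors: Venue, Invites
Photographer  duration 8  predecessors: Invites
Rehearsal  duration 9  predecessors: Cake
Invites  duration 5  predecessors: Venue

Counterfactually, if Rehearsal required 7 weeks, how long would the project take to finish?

17

As given, the longest chain is Venue→Invites→Cake→Rehearsal = 2+5+3+9 = 19, so the finish is 19 weeks.
Rehearsal lies on that path, so at 7 weeks the path becomes 17 weeks.
That remains the longest chain; total 17 weeks.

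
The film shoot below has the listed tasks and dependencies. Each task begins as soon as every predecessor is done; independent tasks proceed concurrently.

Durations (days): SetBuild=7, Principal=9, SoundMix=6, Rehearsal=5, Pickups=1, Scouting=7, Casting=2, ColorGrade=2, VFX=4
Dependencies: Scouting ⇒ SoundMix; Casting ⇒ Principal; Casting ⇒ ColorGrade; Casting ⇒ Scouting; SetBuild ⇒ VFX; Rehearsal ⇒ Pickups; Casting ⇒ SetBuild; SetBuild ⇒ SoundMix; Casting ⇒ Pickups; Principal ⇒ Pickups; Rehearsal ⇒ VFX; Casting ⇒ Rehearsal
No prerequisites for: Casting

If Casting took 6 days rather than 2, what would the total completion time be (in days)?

19

Critical path before the change: Casting→Scouting→SoundMix = 2+7+6 = 15 giving 15 days.
Since Casting is critical, the +4 change carries straight to that chain (now 19 days).
The critical path is still Casting→Scouting→SoundMix; finish is now 19 days.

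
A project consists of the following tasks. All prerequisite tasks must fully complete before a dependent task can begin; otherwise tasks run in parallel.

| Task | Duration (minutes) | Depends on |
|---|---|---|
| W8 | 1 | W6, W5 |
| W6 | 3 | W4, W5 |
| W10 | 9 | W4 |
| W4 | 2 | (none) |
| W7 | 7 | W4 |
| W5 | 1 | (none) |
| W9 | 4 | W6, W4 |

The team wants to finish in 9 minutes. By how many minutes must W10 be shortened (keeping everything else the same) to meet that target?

Current finish: 11 minutes; target: 9.
W10 is on every critical path, so each minute cut from W10 cuts the finish by one (this holds down to a finish of 9).
Need 11 − 9 = 2 minutes off W10 → W10 becomes 7 minutes, finish becomes 9.

2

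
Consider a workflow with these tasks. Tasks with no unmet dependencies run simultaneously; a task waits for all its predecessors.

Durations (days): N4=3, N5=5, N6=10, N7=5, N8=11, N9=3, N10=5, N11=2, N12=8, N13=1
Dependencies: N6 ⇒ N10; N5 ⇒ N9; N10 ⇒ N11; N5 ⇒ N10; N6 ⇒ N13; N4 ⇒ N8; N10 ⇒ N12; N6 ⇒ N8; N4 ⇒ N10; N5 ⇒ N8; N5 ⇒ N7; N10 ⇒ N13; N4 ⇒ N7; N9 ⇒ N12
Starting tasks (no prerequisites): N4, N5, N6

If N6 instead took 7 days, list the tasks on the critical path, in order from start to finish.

N6, N10, N12

As given, the longest chain is N6→N10→N12 = 10+5+8 = 23, so the finish is 23 days.
N6 lies on that path, so at 7 days the path becomes 20 days.
No other chain overtakes it, so the finish is 20 days.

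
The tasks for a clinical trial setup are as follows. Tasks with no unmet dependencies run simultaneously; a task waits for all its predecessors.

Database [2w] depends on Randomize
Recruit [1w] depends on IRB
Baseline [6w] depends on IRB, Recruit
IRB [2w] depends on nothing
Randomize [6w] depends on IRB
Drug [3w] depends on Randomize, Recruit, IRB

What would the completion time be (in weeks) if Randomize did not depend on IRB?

With the dependency in place, IRB→Randomize→Drug = 2+6+3 = 11 sets the finish at 11 weeks.
Without IRB→Randomize, Randomize's earliest start moves from 2 to 0.
After: IRB→Recruit→Baseline = 2+1+6 = 9 → 9 weeks.

9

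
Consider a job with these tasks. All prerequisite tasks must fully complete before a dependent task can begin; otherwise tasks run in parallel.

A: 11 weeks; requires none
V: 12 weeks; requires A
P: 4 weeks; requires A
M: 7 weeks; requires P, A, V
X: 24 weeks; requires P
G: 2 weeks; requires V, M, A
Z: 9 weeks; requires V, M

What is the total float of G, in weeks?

A→V→M→Z = 11+12+7+9 = 39 sets the makespan at 39 weeks.
The longest chain containing G totals 32 weeks.
Slack of G = 37 − 30 = 7 weeks.

7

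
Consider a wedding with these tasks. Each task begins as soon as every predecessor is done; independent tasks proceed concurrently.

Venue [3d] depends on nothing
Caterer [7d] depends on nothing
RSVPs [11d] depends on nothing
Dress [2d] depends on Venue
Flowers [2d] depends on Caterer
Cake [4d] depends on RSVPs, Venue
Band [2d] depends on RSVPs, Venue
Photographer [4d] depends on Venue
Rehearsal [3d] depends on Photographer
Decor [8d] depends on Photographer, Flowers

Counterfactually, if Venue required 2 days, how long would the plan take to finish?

Baseline: Caterer→Flowers→Decor = 7+2+8 = 17 → 17 days.
The longest path through Venue is only 15 days, so Venue has float 2.
The critical path is still Caterer→Flowers→Decor; finish is now 17 days.

17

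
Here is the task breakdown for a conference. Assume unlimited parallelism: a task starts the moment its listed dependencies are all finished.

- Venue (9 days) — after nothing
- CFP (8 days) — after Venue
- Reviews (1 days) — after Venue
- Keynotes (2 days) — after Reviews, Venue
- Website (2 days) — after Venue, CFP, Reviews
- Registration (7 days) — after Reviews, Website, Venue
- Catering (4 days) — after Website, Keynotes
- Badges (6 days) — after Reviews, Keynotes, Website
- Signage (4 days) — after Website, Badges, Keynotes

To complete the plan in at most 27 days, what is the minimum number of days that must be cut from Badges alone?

Current finish: 29 days; target: 27.
Badges is on every critical path, so each day cut from Badges cuts the finish by one (this holds down to a finish of 26).
Need 29 − 27 = 2 days off Badges → Badges becomes 4 days, finish becomes 27.

2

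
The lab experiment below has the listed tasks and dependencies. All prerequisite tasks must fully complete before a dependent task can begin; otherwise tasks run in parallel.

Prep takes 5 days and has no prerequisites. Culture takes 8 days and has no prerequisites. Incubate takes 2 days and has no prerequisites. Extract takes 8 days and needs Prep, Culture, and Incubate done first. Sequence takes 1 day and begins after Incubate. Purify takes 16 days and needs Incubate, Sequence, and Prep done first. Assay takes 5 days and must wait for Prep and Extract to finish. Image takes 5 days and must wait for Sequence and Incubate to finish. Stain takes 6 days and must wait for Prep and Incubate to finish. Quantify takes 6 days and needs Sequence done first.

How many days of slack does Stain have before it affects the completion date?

10

The longest chain is Prep→Purify = 5+16 = 21; overall finish 21 days.
The longest chain containing Stain totals 11 days.
So Stain can slip 21 − 11 = 10 days.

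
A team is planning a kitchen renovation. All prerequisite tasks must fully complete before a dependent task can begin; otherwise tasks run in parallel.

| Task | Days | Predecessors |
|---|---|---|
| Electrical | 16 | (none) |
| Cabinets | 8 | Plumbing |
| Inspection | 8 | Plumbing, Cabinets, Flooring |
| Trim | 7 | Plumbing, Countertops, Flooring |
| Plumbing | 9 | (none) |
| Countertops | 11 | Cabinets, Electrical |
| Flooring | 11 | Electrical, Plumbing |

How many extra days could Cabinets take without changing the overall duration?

0

Plumbing→Cabinets→Countertops→Trim = 9+8+11+7 = 35 sets the makespan at 35 days.
The longest chain containing Cabinets totals 35 days.
So Cabinets can slip 17 − 17 = 0 days.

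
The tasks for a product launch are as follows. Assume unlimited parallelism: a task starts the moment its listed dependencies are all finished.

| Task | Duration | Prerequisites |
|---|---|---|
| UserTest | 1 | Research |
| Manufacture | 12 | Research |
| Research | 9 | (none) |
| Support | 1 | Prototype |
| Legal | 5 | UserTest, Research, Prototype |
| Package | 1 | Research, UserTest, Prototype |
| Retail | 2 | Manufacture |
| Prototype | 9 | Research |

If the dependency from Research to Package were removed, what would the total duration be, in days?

23

Before: longest chain Research→Prototype→Legal = 9+9+5 = 23, finish 23.
Dropping Research→Package doesn't change Package's earliest start (18); another predecessor still binds.
After: Research→Prototype→Legal = 9+9+5 = 23 → 23 days.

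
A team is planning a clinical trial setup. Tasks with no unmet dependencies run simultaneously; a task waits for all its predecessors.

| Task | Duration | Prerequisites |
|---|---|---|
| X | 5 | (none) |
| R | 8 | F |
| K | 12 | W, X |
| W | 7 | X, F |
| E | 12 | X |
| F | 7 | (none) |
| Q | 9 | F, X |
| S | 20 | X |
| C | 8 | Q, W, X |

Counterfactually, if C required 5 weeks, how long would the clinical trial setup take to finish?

26

The binding path is F→W→K = 7+7+12 = 26; finish at 26 weeks.
C has 2 weeks of float (longest path through it is 24).
That remains the longest chain; total 26 weeks.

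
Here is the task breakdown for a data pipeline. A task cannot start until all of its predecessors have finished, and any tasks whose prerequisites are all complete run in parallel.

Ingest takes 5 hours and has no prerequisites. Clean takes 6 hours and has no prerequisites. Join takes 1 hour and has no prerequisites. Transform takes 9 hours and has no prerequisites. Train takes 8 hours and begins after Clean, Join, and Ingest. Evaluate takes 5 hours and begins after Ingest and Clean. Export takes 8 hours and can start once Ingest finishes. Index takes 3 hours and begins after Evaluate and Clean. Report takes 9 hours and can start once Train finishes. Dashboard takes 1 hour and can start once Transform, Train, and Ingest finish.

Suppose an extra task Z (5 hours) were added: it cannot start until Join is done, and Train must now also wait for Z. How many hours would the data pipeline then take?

Originally the data pipeline takes 23 hours.
With Z inserted, Train now waits for max(Clean, Join, Ingest, Z).
New critical path: Clean→Train→Report = 6+8+9 = 23 ⇒ 23 hours.

23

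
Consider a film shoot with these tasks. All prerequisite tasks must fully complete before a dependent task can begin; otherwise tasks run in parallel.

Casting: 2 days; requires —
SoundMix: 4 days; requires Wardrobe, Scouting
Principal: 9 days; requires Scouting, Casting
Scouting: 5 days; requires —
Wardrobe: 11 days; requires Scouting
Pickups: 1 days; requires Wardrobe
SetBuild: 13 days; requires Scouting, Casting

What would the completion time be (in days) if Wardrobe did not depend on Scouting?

18

Original critical path: Scouting→Wardrobe→SoundMix = 5+11+4 = 20 ⇒ 20 days.
Without Scouting→Wardrobe, Wardrobe's earliest start moves from 5 to 0.
After: Scouting→SetBuild = 5+13 = 18 → 18 days.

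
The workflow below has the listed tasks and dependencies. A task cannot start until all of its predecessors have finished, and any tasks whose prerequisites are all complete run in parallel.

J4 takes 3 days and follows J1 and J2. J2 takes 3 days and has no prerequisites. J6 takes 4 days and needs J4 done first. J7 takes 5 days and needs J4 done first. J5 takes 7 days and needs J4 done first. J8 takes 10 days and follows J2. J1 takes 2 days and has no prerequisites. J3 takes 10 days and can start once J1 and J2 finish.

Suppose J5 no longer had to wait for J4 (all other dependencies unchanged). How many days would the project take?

13

Original critical path: J2→J3 = 3+10 = 13 ⇒ 13 days.
Without J4→J5, J5's earliest start moves from 6 to 0.
After: J2→J3 = 3+10 = 13 → 13 days.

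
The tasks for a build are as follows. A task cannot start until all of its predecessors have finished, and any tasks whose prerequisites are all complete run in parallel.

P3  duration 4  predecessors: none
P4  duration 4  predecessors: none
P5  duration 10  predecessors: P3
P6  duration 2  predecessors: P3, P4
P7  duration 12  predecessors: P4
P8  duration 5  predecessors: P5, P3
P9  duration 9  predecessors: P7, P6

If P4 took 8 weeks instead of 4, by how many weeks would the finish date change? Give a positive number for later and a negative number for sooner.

4

Actual critical path: P4→P7→P9 = 4+12+9 = 25 ⇒ 25 weeks.
P4 is on the critical path; changing it to 8 makes that path 29 weeks.
That remains the longest chain; total 29 weeks.
Change in finish: 29 − 25 = +4 weeks.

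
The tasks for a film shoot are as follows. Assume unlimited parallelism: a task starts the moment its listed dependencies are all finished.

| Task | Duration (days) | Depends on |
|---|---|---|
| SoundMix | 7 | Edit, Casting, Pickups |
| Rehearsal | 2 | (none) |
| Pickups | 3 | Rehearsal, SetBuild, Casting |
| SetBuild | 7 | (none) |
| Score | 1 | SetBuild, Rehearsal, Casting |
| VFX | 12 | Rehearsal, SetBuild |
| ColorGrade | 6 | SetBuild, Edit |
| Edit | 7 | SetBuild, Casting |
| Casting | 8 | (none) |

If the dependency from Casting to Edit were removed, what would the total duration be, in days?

21

Original critical path: Casting→Edit→SoundMix = 8+7+7 = 22 ⇒ 22 days.
Without Casting→Edit, Edit's earliest start moves from 8 to 7.
The longest chain is now SetBuild→Edit→SoundMix = 7+7+7 = 21, so the plan takes 21 days.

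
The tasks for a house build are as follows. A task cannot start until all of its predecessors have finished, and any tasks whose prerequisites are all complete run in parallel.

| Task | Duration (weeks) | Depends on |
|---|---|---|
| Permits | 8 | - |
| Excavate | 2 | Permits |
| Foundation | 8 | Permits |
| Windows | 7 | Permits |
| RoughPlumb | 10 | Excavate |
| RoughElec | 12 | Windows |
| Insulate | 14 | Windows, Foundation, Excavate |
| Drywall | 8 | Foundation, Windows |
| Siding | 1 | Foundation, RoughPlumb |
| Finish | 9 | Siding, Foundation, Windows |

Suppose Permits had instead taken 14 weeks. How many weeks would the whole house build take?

The binding path is Permits→Excavate→RoughPlumb→Siding→Finish = 8+2+10+1+9 = 30; finish at 30 weeks.
Since Permits is critical, the +6 change carries straight to that chain (now 36 weeks).
The critical path is still Permits→Excavate→RoughPlumb→Siding→Finish; finish is now 36 weeks.

36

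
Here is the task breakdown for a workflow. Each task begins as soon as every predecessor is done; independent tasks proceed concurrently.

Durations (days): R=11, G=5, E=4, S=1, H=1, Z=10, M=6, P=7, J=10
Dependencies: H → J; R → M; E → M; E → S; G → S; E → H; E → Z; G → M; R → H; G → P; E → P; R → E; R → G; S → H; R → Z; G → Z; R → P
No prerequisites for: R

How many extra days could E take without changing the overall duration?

R→G→S→H→J = 11+5+1+1+10 = 28 sets the makespan at 28 days.
Longest path through E: 27 days (earliest finish 15, latest finish 16).
Slack of E = 12 − 11 = 1 day.

1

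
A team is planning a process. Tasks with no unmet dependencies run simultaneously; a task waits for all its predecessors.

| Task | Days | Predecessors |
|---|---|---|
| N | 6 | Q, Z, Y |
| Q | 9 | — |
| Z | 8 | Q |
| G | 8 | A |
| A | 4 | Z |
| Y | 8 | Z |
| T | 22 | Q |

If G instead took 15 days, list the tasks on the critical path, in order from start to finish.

Q, Z, A, G

Actual critical path: Q→Z→Y→N = 9+8+8+6 = 31 ⇒ 31 days.
The longest path through G is only 29 days, so G has float 2.
The binding chain switches to Q→Z→A→G = 9+8+4+15 = 36; finish 36 days.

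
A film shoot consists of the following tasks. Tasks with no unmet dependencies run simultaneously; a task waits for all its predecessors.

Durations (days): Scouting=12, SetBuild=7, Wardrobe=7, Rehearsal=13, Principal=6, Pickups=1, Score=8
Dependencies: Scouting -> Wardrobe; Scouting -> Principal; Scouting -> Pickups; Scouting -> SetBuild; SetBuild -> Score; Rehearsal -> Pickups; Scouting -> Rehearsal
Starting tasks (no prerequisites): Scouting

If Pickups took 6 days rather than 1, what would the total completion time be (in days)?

The binding path is Scouting→SetBuild→Score = 12+7+8 = 27; finish at 27 days.
Pickups has 1 day of float (longest path through it is 26).
The binding chain switches to Scouting→Rehearsal→Pickups = 12+13+6 = 31; finish 31 days.

31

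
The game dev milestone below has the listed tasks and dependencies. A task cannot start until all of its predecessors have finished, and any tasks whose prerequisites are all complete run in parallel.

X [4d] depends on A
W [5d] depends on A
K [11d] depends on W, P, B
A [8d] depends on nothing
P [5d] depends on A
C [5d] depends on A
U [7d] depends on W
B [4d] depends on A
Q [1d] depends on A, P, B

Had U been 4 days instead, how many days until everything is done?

As given, the longest chain is A→W→K = 8+5+11 = 24, so the finish is 24 days.
U has 4 days of float (longest path through it is 20).
No other chain overtakes it, so the finish is 24 days.

24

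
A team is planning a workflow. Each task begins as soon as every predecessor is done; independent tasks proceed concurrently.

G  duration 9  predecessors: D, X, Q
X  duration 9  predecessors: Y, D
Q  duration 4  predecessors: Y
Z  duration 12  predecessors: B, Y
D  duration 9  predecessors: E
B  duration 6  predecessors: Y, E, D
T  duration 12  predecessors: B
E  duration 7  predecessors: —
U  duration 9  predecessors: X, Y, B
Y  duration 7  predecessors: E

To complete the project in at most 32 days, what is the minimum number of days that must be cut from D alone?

Current finish: 34 days; target: 32.
D is on every critical path, so each day cut from D cuts the finish by one (this holds down to a finish of 32).
Need 34 − 32 = 2 days off D → D becomes 7 days, finish becomes 32.

2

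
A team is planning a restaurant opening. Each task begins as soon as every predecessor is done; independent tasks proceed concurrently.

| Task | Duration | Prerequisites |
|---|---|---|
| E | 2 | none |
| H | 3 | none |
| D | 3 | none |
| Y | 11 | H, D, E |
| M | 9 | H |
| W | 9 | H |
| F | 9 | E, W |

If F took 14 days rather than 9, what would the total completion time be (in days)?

26

The binding path is H→W→F = 3+9+9 = 21; finish at 21 days.
Since F is critical, the +5 change carries straight to that chain (now 26 days).
That remains the longest chain; total 26 days.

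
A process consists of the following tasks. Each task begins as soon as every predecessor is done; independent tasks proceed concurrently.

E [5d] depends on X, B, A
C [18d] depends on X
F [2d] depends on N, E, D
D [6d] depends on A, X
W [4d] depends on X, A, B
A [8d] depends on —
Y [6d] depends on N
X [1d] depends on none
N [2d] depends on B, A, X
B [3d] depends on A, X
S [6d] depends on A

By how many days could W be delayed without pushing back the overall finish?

The longest chain is X→C = 1+18 = 19; overall finish 19 days.
W finishes as early as 15 and must finish by 19.
Slack of W = 15 − 11 = 4 days.

4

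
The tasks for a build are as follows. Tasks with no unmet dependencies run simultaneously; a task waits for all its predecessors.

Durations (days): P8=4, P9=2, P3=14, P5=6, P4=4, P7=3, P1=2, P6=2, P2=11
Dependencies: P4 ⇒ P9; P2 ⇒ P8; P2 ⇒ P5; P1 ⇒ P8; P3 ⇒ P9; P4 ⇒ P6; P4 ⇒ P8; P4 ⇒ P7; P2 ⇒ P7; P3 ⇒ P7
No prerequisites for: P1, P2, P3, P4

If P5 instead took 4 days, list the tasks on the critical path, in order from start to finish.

Baseline: P2→P5 = 11+6 = 17 → 17 days.
Since P5 is critical, the -2 change carries straight to that chain (now 15 days).
Now P3→P7 = 14+3 = 17 is longest, so the finish becomes 17 days.

P3, P7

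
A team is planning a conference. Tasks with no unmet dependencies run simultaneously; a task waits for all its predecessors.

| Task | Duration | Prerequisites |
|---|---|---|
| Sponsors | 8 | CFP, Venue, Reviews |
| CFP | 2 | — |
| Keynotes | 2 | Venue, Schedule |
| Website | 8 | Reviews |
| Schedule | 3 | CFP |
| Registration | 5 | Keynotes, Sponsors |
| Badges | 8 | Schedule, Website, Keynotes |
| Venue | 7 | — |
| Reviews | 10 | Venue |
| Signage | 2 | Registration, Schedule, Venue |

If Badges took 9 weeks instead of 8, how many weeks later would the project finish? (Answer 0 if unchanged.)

1

The binding path is Venue→Reviews→Website→Badges = 7+10+8+8 = 33; finish at 33 weeks.
Badges is on the critical path; changing it to 9 makes that path 34 weeks.
That remains the longest chain; total 34 weeks.
Change in finish: 34 − 33 = +1 weeks.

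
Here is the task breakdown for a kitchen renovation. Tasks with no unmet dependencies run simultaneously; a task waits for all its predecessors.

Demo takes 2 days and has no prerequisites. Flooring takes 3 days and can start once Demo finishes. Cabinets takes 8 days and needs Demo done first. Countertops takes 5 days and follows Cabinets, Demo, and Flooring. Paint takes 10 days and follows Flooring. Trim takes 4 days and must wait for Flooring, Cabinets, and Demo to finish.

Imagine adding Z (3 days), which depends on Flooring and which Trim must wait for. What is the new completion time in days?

15

Originally the project takes 15 days.
With Z inserted, Trim now waits for max(Flooring, Cabinets, Demo, Z).
New critical path: Demo→Flooring→Paint = 2+3+10 = 15 ⇒ 15 days.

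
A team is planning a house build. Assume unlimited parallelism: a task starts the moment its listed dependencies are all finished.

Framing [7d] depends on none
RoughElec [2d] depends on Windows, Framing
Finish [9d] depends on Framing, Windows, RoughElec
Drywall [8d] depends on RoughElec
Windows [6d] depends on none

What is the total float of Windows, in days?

1

Framing→RoughElec→Finish = 7+2+9 = 18 sets the makespan at 18 days.
Windows finishes as early as 6 and must finish by 7.
Slack of Windows = 1 − 0 = 1 day.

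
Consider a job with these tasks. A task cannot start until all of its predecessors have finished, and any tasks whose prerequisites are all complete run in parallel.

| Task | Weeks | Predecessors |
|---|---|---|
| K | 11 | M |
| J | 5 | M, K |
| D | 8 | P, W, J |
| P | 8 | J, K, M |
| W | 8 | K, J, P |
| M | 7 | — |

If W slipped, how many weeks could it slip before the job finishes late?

M→K→J→P→W→D = 7+11+5+8+8+8 = 47 sets the makespan at 47 weeks.
W finishes as early as 39 and must finish by 39.
Slack of W = 31 − 31 = 0 weeks.

0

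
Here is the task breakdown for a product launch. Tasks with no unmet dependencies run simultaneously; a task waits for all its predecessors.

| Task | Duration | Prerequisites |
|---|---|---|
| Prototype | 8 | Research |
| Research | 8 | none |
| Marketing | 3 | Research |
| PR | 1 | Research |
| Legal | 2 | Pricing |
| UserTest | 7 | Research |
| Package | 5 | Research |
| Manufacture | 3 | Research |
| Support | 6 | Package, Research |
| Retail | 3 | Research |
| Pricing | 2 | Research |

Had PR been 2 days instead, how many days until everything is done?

Actual critical path: Research→Package→Support = 8+5+6 = 19 ⇒ 19 days.
The longest path through PR is only 9 days, so PR has float 10.
The critical path is still Research→Package→Support; finish is now 19 days.

19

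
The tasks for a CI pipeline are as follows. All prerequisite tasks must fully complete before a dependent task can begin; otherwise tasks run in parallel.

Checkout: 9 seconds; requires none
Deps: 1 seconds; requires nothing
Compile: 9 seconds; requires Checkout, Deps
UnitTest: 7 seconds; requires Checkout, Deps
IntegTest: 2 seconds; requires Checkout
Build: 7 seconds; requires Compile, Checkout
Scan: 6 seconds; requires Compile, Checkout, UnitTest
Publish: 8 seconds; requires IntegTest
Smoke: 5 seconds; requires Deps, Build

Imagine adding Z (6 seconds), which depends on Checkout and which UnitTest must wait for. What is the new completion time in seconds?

Originally the CI pipeline takes 30 seconds.
With Z inserted, UnitTest now waits for max(Checkout, Deps, Z).
New critical path: Checkout→Compile→Build→Smoke = 9+9+7+5 = 30 ⇒ 30 seconds.

30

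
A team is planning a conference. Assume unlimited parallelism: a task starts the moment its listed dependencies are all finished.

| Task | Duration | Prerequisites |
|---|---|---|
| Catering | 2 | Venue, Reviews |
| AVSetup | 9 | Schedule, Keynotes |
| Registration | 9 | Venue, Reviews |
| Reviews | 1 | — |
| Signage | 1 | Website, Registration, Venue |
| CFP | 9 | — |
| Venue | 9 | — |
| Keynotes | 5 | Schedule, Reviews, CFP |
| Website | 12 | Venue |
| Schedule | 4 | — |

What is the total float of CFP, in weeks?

0

The longest chain is CFP→Keynotes→AVSetup = 9+5+9 = 23; overall finish 23 weeks.
The longest chain containing CFP totals 23 weeks.
Float = 23 − 23 = 0.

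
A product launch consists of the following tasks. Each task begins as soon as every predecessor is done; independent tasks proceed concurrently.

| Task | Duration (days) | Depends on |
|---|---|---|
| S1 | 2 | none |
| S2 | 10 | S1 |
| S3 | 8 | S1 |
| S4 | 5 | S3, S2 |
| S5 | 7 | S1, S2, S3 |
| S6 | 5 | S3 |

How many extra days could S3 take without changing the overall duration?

2

Critical path: S1→S2→S5 = 2+10+7 = 19, so the finish is 19 days.
Longest path through S3: 17 days (earliest finish 10, latest finish 12).
Float = 19 − 17 = 2.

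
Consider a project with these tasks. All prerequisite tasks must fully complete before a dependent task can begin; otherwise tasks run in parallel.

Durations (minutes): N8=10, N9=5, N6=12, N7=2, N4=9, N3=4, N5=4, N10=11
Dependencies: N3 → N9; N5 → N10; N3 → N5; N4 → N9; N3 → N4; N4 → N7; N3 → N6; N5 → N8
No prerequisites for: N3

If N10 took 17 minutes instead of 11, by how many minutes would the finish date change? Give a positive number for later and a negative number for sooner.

6

Critical path before the change: N3→N5→N10 = 4+4+11 = 19 giving 19 minutes.
Since N10 is critical, the +6 change carries straight to that chain (now 25 minutes).
The critical path is still N3→N5→N10; finish is now 25 minutes.
Change in finish: 25 − 19 = +6 minutes.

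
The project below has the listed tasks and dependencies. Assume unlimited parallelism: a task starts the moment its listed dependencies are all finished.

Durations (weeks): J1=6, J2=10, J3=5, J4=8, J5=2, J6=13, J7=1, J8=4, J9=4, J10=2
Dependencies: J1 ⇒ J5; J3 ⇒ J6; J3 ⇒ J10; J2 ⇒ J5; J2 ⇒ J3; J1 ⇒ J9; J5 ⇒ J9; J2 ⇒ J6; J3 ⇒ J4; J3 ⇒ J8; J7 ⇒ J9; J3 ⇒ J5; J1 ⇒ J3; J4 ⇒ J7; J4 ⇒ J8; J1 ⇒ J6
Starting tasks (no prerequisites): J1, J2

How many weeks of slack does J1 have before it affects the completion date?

4

Critical path: J2→J3→J4→J7→J9 = 10+5+8+1+4 = 28, so the finish is 28 weeks.
Longest path through J1: 24 weeks (earliest finish 6, latest finish 10).
Slack of J1 = 4 − 0 = 4 weeks.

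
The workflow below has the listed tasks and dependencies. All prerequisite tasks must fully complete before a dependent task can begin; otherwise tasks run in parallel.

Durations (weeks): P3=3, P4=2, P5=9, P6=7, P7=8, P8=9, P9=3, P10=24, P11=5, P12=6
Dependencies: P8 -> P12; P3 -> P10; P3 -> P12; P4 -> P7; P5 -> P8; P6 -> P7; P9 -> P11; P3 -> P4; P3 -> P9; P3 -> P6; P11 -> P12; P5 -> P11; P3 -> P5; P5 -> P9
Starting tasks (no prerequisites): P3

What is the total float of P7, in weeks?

9

Critical path: P3→P5→P8→P12 = 3+9+9+6 = 27, so the finish is 27 weeks.
P7 finishes as early as 18 and must finish by 27.
Float = 27 − 18 = 9.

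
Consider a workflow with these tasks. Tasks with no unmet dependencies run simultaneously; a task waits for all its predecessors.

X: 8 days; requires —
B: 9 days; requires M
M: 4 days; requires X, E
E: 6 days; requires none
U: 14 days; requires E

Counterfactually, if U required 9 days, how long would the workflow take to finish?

Critical path before the change: X→M→B = 8+4+9 = 21 giving 21 days.
The longest path through U is only 20 days, so U has float 1.
No other chain overtakes it, so the finish is 21 days.

21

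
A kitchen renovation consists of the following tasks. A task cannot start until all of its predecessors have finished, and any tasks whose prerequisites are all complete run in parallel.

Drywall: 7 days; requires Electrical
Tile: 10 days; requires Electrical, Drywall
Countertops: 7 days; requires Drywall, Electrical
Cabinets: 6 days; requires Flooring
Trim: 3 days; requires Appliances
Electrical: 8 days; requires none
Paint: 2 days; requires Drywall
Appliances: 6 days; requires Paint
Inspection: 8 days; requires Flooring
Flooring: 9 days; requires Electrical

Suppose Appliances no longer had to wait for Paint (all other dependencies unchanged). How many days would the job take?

25

Before: longest chain Electrical→Drywall→Paint→Appliances→Trim = 8+7+2+6+3 = 26, finish 26.
Without Paint→Appliances, Appliances's earliest start moves from 17 to 0.
New critical path: Electrical→Drywall→Tile = 8+7+10 = 25 ⇒ 25 days.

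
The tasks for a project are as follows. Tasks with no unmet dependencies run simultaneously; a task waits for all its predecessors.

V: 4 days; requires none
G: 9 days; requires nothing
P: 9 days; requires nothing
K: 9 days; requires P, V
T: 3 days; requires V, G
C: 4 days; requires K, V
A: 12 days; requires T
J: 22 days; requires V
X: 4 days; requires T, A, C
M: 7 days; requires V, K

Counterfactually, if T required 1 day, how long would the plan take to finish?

26

Baseline: G→T→A→X = 9+3+12+4 = 28 → 28 days.
T lies on that path, so at 1 day the path becomes 26 days.
The binding chain switches to V→J = 4+22 = 26; finish 26 days.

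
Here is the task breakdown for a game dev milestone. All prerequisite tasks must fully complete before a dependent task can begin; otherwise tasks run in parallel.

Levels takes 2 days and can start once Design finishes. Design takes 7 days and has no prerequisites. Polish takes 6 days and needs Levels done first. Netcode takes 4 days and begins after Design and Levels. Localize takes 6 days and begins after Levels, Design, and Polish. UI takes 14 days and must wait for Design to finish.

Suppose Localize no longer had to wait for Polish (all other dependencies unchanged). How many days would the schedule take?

21

Before: longest chain Design→Levels→Polish→Localize = 7+2+6+6 = 21, finish 21.
Without Polish→Localize, Localize's earliest start moves from 15 to 9.
After: Design→UI = 7+14 = 21 → 21 days.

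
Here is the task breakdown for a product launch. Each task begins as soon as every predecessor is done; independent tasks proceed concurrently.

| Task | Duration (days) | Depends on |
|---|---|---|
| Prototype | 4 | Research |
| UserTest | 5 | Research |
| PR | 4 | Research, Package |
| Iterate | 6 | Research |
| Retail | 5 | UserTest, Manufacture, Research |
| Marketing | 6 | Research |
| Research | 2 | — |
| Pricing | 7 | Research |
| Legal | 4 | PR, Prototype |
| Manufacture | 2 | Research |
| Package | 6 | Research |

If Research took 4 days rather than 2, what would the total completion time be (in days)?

As given, the longest chain is Research→Package→PR→Legal = 2+6+4+4 = 16, so the finish is 16 days.
Research lies on that path, so at 4 days the path becomes 18 days.
No other chain overtakes it, so the finish is 18 days.

18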